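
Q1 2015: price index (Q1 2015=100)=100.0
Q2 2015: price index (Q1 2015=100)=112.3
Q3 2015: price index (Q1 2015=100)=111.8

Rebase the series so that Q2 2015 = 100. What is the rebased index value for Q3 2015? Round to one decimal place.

Rebased(Q3 2015) = 111.8 / 112.3 × 100 = 99.5548

99.6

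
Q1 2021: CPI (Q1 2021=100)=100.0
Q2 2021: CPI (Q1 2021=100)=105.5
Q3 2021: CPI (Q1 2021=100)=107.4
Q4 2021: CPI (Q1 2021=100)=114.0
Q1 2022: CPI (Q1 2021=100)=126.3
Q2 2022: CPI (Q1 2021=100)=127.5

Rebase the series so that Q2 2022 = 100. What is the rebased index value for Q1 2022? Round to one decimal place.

99.1

Rebased(Q1 2022) = 126.3 / 127.5 × 100 = 99.0588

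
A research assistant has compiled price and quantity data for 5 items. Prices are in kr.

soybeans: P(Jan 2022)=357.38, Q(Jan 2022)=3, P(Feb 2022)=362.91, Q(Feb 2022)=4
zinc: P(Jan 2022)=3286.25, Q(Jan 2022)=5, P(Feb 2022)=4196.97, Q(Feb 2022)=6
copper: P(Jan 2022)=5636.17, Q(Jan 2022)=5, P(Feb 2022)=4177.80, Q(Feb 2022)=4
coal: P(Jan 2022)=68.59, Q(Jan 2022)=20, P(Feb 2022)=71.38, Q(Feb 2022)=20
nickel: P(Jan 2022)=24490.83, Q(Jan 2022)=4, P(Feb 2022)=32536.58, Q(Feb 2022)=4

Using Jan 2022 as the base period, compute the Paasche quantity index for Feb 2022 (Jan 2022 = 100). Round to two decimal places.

Paasche quantity index uses current-period prices as weights.
ΣP(Feb 2022)·Q(Feb 2022) = 362.91×4 + 4196.97×6 + 4177.80×4 + 71.38×20 + 32536.58×4 = 1451.64 + 25181.82 + 16711.2 + 1427.6 + 130146.32 = 174918.58
ΣP(Feb 2022)·Q(Jan 2022) = 362.91×3 + 4196.97×5 + 4177.80×5 + 71.38×20 + 32536.58×4 = 1088.73 + 20984.85 + 20889 + 1427.6 + 130146.32 = 174536.5
Index = 174918.58 / 174536.5 × 100 = 100.2189

100.22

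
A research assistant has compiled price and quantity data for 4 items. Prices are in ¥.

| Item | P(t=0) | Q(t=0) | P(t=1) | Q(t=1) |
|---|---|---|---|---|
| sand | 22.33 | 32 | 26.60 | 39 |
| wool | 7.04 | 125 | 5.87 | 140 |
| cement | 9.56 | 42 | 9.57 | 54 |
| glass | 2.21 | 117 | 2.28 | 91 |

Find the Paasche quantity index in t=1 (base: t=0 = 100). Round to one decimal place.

Paasche quantity index uses current-period prices as weights.
ΣP(t=1)·Q(t=1) = 26.60×39 + 5.87×140 + 9.57×54 + 2.28×91 = 1037.4 + 821.8 + 516.78 + 207.48 = 2583.46
ΣP(t=1)·Q(t=0) = 26.60×32 + 5.87×125 + 9.57×42 + 2.28×117 = 851.2 + 733.75 + 401.94 + 266.76 = 2253.65
Index = 2583.46 / 2253.65 × 100 = 114.6345

114.6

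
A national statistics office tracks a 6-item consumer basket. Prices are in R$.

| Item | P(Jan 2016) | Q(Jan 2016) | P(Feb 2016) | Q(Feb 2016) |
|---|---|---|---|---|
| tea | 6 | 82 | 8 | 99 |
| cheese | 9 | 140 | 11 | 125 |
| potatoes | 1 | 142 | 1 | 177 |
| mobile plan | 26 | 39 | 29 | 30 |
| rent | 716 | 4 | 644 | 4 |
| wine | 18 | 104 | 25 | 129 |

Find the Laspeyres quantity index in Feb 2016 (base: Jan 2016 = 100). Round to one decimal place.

102.9

Laspeyres quantity index uses base-period prices as weights.
ΣP(Jan 2016)·Q(Feb 2016) = 6×99 + 9×125 + 1×177 + 26×30 + 716×4 + 18×129 = 594 + 1125 + 177 + 780 + 2864 + 2322 = 7862
ΣP(Jan 2016)·Q(Jan 2016) = 6×82 + 9×140 + 1×142 + 26×39 + 716×4 + 18×104 = 492 + 1260 + 142 + 1014 + 2864 + 1872 = 7644
Index = 7862 / 7644 × 100 = 102.8519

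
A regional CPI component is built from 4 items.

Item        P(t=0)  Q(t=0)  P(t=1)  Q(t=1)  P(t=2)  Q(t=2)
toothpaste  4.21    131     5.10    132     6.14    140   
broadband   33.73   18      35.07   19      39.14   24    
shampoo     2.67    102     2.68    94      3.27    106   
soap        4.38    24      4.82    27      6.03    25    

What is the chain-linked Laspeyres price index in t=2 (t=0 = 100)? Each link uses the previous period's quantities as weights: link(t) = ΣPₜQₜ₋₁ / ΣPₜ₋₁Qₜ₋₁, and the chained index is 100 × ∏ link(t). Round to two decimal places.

129.24

Link t=0→t=1:
ΣP(t=1)Q(t=0) = 5.10×131 + 35.07×18 + 2.68×102 + 4.82×24 = 668.1 + 631.26 + 273.36 + 115.68 = 1688.4
ΣP(t=0)Q(t=0) = 4.21×131 + 33.73×18 + 2.67×102 + 4.38×24 = 551.51 + 607.14 + 272.34 + 105.12 = 1536.11
link = 1688.4/1536.11 = 1.099140
Link t=1→t=2:
ΣP(t=2)Q(t=1) = 6.14×132 + 39.14×19 + 3.27×94 + 6.03×27 = 810.48 + 743.66 + 307.38 + 162.81 = 2024.33
ΣP(t=1)Q(t=1) = 5.10×132 + 35.07×19 + 2.68×94 + 4.82×27 = 673.2 + 666.33 + 251.92 + 130.14 = 1721.59
link = 2024.33/1721.59 = 1.175849
Chained index = 100 × 1.099140 × 1.175849 = 129.2423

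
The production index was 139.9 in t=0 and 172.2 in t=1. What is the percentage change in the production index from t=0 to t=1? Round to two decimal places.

Change = (172.2 − 139.9) / 139.9 × 100
       = 32.3 / 139.9 × 100 = 23.0879%

23.09%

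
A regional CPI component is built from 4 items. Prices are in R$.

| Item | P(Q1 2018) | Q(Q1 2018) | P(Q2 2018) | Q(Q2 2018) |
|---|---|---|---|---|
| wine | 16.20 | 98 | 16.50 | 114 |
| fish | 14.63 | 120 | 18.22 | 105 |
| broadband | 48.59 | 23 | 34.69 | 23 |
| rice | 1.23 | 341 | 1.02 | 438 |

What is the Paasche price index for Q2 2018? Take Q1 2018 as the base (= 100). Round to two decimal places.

99.99

Paasche price index uses current-period quantities as weights.
ΣP(Q2 2018)·Q(Q2 2018) = 16.50×114 + 18.22×105 + 34.69×23 + 1.02×438 = 1881 + 1913.1 + 797.87 + 446.76 = 5038.73
ΣP(Q1 2018)·Q(Q2 2018) = 16.20×114 + 14.63×105 + 48.59×23 + 1.23×438 = 1846.8 + 1536.15 + 1117.57 + 538.74 = 5039.26
Index = 5038.73 / 5039.26 × 100 = 99.9895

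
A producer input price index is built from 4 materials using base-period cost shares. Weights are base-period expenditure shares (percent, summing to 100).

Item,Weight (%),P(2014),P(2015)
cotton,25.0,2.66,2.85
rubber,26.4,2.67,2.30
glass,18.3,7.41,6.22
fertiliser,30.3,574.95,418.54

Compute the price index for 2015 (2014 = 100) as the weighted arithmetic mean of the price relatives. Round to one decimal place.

86.9

cotton: 25.0 × (2.85/2.66) = 25.0 × 1.071429 = 26.7857
rubber: 26.4 × (2.30/2.67) = 26.4 × 0.861423 = 22.7416
glass: 18.3 × (6.22/7.41) = 18.3 × 0.839406 = 15.3611
fertiliser: 30.3 × (418.54/574.95) = 30.3 × 0.727959 = 22.0572
Index = Σ wᵢ·(p₁ᵢ/p₀ᵢ) = 26.7857 + 22.7416 + 15.3611 + 22.0572 = 86.9456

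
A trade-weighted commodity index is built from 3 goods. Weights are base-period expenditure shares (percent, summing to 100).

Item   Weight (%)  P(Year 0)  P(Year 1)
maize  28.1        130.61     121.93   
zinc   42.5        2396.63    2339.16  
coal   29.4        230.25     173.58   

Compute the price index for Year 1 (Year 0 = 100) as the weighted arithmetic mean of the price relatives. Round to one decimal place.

maize: 28.1 × (121.93/130.61) = 28.1 × 0.933543 = 26.2325
zinc: 42.5 × (2339.16/2396.63) = 42.5 × 0.976020 = 41.4809
coal: 29.4 × (173.58/230.25) = 29.4 × 0.753876 = 22.1640
Index = Σ wᵢ·(p₁ᵢ/p₀ᵢ) = 26.2325 + 41.4809 + 22.1640 = 89.8774

89.9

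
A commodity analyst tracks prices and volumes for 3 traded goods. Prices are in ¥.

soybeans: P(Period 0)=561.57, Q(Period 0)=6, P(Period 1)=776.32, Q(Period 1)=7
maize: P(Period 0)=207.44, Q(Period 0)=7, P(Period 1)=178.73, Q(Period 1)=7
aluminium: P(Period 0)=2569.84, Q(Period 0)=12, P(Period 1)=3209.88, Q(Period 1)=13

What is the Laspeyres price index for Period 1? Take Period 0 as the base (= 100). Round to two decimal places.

124.59

Laspeyres price index uses base-period quantities as weights.
ΣP(Period 1)·Q(Period 0) = 776.32×6 + 178.73×7 + 3209.88×12 = 4657.92 + 1251.11 + 38518.56 = 44427.59
ΣP(Period 0)·Q(Period 0) = 561.57×6 + 207.44×7 + 2569.84×12 = 3369.42 + 1452.08 + 30838.08 = 35659.58
Index = 44427.59 / 35659.58 × 100 = 124.5881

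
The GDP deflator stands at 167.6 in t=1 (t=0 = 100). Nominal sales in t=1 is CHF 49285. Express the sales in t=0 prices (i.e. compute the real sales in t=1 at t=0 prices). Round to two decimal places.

29406.32

Real = Nominal ÷ (Index/100) = 49285 ÷ (167.6/100)
     = 49285 ÷ 1.676 = 29406.3246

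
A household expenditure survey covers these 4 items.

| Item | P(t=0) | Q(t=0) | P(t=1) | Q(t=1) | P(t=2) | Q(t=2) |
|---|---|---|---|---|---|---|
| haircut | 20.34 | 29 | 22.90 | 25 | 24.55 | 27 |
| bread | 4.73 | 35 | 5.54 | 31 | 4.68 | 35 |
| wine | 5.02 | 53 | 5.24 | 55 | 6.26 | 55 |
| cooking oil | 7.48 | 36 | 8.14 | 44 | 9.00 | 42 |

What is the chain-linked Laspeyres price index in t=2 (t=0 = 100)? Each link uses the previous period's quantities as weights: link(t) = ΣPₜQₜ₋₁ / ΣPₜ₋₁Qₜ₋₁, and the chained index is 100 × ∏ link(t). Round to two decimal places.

Link t=0→t=1:
ΣP(t=1)Q(t=0) = 22.90×29 + 5.54×35 + 5.24×53 + 8.14×36 = 664.1 + 193.9 + 277.72 + 293.04 = 1428.76
ΣP(t=0)Q(t=0) = 20.34×29 + 4.73×35 + 5.02×53 + 7.48×36 = 589.86 + 165.55 + 266.06 + 269.28 = 1290.75
link = 1428.76/1290.75 = 1.106922
Link t=1→t=2:
ΣP(t=2)Q(t=1) = 24.55×25 + 4.68×31 + 6.26×55 + 9.00×44 = 613.75 + 145.08 + 344.3 + 396 = 1499.13
ΣP(t=1)Q(t=1) = 22.90×25 + 5.54×31 + 5.24×55 + 8.14×44 = 572.5 + 171.74 + 288.2 + 358.16 = 1390.6
link = 1499.13/1390.6 = 1.078045
Chained index = 100 × 1.106922 × 1.078045 = 119.3313

119.33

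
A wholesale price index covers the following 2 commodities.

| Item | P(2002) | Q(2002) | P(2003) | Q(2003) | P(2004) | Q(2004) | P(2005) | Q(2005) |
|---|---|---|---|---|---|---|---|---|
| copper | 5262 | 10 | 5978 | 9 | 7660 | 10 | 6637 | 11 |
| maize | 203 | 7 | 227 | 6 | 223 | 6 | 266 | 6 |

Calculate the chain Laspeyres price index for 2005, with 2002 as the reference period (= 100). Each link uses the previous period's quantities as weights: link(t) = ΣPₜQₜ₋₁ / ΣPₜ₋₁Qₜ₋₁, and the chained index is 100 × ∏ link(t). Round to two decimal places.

Link 2002→2003:
ΣP(2003)Q(2002) = 5978×10 + 227×7 = 59780 + 1589 = 61369
ΣP(2002)Q(2002) = 5262×10 + 203×7 = 52620 + 1421 = 54041
link = 61369/54041 = 1.135601
Link 2003→2004:
ΣP(2004)Q(2003) = 7660×9 + 223×6 = 68940 + 1338 = 70278
ΣP(2003)Q(2003) = 5978×9 + 227×6 = 53802 + 1362 = 55164
link = 70278/55164 = 1.273983
Link 2004→2005:
ΣP(2005)Q(2004) = 6637×10 + 266×6 = 66370 + 1596 = 67966
ΣP(2004)Q(2004) = 7660×10 + 223×6 = 76600 + 1338 = 77938
link = 67966/77938 = 0.872052
Chained index = 100 × 1.135601 × 1.273983 × 0.872052 = 126.1629

126.16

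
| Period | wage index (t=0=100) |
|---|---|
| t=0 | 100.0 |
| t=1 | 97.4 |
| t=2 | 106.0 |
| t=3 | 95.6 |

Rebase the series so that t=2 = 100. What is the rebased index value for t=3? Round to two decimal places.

Rebased(t=3) = 95.6 / 106.0 × 100 = 90.1887

90.19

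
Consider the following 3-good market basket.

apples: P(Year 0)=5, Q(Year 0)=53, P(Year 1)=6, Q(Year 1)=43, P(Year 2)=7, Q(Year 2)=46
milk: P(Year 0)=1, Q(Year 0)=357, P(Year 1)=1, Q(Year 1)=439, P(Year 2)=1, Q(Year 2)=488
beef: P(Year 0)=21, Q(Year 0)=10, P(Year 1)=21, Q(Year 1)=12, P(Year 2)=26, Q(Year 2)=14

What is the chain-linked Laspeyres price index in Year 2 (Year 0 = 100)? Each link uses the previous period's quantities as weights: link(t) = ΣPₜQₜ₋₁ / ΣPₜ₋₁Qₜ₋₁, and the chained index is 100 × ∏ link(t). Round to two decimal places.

Link Year 0→Year 1:
ΣP(Year 1)Q(Year 0) = 6×53 + 1×357 + 21×10 = 318 + 357 + 210 = 885
ΣP(Year 0)Q(Year 0) = 5×53 + 1×357 + 21×10 = 265 + 357 + 210 = 832
link = 885/832 = 1.063702
Link Year 1→Year 2:
ΣP(Year 2)Q(Year 1) = 7×43 + 1×439 + 26×12 = 301 + 439 + 312 = 1052
ΣP(Year 1)Q(Year 1) = 6×43 + 1×439 + 21×12 = 258 + 439 + 252 = 949
link = 1052/949 = 1.108535
Chained index = 100 × 1.063702 × 1.108535 = 117.9151

117.92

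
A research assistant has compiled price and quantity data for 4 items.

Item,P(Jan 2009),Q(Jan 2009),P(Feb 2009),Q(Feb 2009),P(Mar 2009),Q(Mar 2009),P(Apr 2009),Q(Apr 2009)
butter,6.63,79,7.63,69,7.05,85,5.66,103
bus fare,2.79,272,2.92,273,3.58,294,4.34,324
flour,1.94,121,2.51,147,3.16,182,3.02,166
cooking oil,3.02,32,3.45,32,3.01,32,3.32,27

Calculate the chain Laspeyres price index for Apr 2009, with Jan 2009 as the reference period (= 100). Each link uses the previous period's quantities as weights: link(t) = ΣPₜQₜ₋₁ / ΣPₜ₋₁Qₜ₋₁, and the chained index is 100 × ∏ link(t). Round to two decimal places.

130.87

Link Jan 2009→Feb 2009:
ΣP(Feb 2009)Q(Jan 2009) = 7.63×79 + 2.92×272 + 2.51×121 + 3.45×32 = 602.77 + 794.24 + 303.71 + 110.4 = 1811.12
ΣP(Jan 2009)Q(Jan 2009) = 6.63×79 + 2.79×272 + 1.94×121 + 3.02×32 = 523.77 + 758.88 + 234.74 + 96.64 = 1614.03
link = 1811.12/1614.03 = 1.122110
Link Feb 2009→Mar 2009:
ΣP(Mar 2009)Q(Feb 2009) = 7.05×69 + 3.58×273 + 3.16×147 + 3.01×32 = 486.45 + 977.34 + 464.52 + 96.32 = 2024.63
ΣP(Feb 2009)Q(Feb 2009) = 7.63×69 + 2.92×273 + 2.51×147 + 3.45×32 = 526.47 + 797.16 + 368.97 + 110.4 = 1803
link = 2024.63/1803 = 1.122923
Link Mar 2009→Apr 2009:
ΣP(Apr 2009)Q(Mar 2009) = 5.66×85 + 4.34×294 + 3.02×182 + 3.32×32 = 481.1 + 1275.96 + 549.64 + 106.24 = 2412.94
ΣP(Mar 2009)Q(Mar 2009) = 7.05×85 + 3.58×294 + 3.16×182 + 3.01×32 = 599.25 + 1052.52 + 575.12 + 96.32 = 2323.21
link = 2412.94/2323.21 = 1.038623
Chained index = 100 × 1.122110 × 1.122923 × 1.038623 = 130.8711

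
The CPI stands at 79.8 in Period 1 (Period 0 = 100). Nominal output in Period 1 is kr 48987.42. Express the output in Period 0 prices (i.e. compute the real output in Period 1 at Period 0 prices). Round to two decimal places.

61387.74

Real = Nominal ÷ (Index/100) = 48987.42 ÷ (79.8/100)
     = 48987.42 ÷ 0.798 = 61387.7444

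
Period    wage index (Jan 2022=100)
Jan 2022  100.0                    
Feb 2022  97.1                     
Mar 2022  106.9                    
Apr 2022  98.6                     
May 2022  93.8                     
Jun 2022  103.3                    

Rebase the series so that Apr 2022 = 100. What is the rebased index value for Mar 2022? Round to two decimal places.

Rebased(Mar 2022) = 106.9 / 98.6 × 100 = 108.4178

108.42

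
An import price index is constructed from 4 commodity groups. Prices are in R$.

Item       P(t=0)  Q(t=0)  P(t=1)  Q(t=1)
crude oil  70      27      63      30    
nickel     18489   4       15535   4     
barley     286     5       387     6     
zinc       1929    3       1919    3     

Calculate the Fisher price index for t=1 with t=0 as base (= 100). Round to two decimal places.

Laspeyres component (base-period weights):
ΣP(t=1)Q(t=0) = 63×27 + 15535×4 + 387×5 + 1919×3 = 1701 + 62140 + 1935 + 5757 = 71533
ΣP(t=0)Q(t=0) = 70×27 + 18489×4 + 286×5 + 1929×3 = 1890 + 73956 + 1430 + 5787 = 83063
L = 71533 / 83063 × 100 = 86.1190
Paasche component (current-period weights):
ΣP(t=1)Q(t=1) = 63×30 + 15535×4 + 387×6 + 1919×3 = 1890 + 62140 + 2322 + 5757 = 72109
ΣP(t=0)Q(t=1) = 70×30 + 18489×4 + 286×6 + 1929×3 = 2100 + 73956 + 1716 + 5787 = 83559
P = 72109 / 83559 × 100 = 86.2971
Fisher = √(L × P) = √(86.1190 × 86.2971) = 86.2080

86.21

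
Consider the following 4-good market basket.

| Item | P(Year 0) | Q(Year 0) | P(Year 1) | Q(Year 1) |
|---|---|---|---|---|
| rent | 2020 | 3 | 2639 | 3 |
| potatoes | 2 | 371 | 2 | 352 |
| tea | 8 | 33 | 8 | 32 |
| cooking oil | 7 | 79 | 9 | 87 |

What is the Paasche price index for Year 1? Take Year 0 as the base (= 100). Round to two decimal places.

Paasche price index uses current-period quantities as weights.
ΣP(Year 1)·Q(Year 1) = 2639×3 + 2×352 + 8×32 + 9×87 = 7917 + 704 + 256 + 783 = 9660
ΣP(Year 0)·Q(Year 1) = 2020×3 + 2×352 + 8×32 + 7×87 = 6060 + 704 + 256 + 609 = 7629
Index = 9660 / 7629 × 100 = 126.6221

126.62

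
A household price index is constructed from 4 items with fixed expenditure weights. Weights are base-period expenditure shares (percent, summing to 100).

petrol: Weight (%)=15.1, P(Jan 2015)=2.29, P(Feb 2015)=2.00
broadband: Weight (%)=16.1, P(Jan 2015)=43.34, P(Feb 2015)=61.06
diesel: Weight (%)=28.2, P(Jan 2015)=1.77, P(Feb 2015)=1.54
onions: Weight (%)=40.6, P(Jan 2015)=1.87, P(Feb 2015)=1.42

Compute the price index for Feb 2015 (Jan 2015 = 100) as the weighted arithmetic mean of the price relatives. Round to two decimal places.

petrol: 15.1 × (2.00/2.29) = 15.1 × 0.873362 = 13.1878
broadband: 16.1 × (61.06/43.34) = 16.1 × 1.408860 = 22.6826
diesel: 28.2 × (1.54/1.77) = 28.2 × 0.870056 = 24.5356
onions: 40.6 × (1.42/1.87) = 40.6 × 0.759358 = 30.8299
Index = Σ wᵢ·(p₁ᵢ/p₀ᵢ) = 13.1878 + 22.6826 + 24.5356 + 30.8299 = 91.2360

91.24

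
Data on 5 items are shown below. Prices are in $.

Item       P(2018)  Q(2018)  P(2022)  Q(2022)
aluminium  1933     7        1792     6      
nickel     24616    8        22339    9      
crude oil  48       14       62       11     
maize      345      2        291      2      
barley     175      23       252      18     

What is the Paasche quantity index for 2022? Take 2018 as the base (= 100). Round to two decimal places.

109.62

Paasche quantity index uses current-period prices as weights.
ΣP(2022)·Q(2022) = 1792×6 + 22339×9 + 62×11 + 291×2 + 252×18 = 10752 + 201051 + 682 + 582 + 4536 = 217603
ΣP(2022)·Q(2018) = 1792×7 + 22339×8 + 62×14 + 291×2 + 252×23 = 12544 + 178712 + 868 + 582 + 5796 = 198502
Index = 217603 / 198502 × 100 = 109.6226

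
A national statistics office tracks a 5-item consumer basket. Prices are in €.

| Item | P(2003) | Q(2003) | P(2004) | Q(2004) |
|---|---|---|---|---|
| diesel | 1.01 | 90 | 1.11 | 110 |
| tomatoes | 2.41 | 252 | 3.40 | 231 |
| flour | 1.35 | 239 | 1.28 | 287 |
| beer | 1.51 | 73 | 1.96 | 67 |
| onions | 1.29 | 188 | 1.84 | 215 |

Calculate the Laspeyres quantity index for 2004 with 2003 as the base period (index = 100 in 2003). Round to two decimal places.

Laspeyres quantity index uses base-period prices as weights.
ΣP(2003)·Q(2004) = 1.01×110 + 2.41×231 + 1.35×287 + 1.51×67 + 1.29×215 = 111.1 + 556.71 + 387.45 + 101.17 + 277.35 = 1433.78
ΣP(2003)·Q(2003) = 1.01×90 + 2.41×252 + 1.35×239 + 1.51×73 + 1.29×188 = 90.9 + 607.32 + 322.65 + 110.23 + 242.52 = 1373.62
Index = 1433.78 / 1373.62 × 100 = 104.3797

104.38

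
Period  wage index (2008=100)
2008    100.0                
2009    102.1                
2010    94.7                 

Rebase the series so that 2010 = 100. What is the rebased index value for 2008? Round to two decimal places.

Rebased(2008) = 100.0 / 94.7 × 100 = 105.5966

105.60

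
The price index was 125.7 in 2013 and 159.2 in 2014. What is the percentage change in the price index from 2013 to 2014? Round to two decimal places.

26.65%

Change = (159.2 − 125.7) / 125.7 × 100
       = 33.5 / 125.7 × 100 = 26.6508%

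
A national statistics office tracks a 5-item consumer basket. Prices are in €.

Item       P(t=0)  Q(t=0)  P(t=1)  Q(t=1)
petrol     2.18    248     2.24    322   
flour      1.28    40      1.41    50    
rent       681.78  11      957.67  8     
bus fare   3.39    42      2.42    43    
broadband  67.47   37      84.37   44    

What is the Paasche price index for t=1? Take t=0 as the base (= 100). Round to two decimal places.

131.44

Paasche price index uses current-period quantities as weights.
ΣP(t=1)·Q(t=1) = 2.24×322 + 1.41×50 + 957.67×8 + 2.42×43 + 84.37×44 = 721.28 + 70.5 + 7661.36 + 104.06 + 3712.28 = 12269.48
ΣP(t=0)·Q(t=1) = 2.18×322 + 1.28×50 + 681.78×8 + 3.39×43 + 67.47×44 = 701.96 + 64 + 5454.24 + 145.77 + 2968.68 = 9334.65
Index = 12269.48 / 9334.65 × 100 = 131.4402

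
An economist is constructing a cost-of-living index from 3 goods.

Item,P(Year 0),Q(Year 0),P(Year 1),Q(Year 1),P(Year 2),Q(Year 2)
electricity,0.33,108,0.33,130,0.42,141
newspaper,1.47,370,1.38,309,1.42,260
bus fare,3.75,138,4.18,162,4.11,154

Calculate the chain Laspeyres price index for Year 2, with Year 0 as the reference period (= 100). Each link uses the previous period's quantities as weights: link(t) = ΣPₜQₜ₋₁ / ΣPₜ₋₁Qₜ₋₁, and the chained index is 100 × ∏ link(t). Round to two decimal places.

Link Year 0→Year 1:
ΣP(Year 1)Q(Year 0) = 0.33×108 + 1.38×370 + 4.18×138 = 35.64 + 510.6 + 576.84 = 1123.08
ΣP(Year 0)Q(Year 0) = 0.33×108 + 1.47×370 + 3.75×138 = 35.64 + 543.9 + 517.5 = 1097.04
link = 1123.08/1097.04 = 1.023737
Link Year 1→Year 2:
ΣP(Year 2)Q(Year 1) = 0.42×130 + 1.42×309 + 4.11×162 = 54.6 + 438.78 + 665.82 = 1159.2
ΣP(Year 1)Q(Year 1) = 0.33×130 + 1.38×309 + 4.18×162 = 42.9 + 426.42 + 677.16 = 1146.48
link = 1159.2/1146.48 = 1.011095
Chained index = 100 × 1.023737 × 1.011095 = 103.5095

103.51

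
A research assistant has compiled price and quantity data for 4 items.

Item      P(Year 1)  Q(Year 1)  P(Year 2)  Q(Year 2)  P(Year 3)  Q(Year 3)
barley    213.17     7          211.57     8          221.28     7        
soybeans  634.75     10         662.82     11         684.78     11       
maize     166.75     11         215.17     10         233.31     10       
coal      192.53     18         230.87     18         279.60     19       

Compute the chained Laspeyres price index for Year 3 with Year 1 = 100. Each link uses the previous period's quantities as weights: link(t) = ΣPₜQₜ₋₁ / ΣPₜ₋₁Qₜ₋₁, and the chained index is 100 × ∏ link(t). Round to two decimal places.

Link Year 1→Year 2:
ΣP(Year 2)Q(Year 1) = 211.57×7 + 662.82×10 + 215.17×11 + 230.87×18 = 1480.99 + 6628.2 + 2366.87 + 4155.66 = 14631.72
ΣP(Year 1)Q(Year 1) = 213.17×7 + 634.75×10 + 166.75×11 + 192.53×18 = 1492.19 + 6347.5 + 1834.25 + 3465.54 = 13139.48
link = 14631.72/13139.48 = 1.113569
Link Year 2→Year 3:
ΣP(Year 3)Q(Year 2) = 221.28×8 + 684.78×11 + 233.31×10 + 279.60×18 = 1770.24 + 7532.58 + 2333.1 + 5032.8 = 16668.72
ΣP(Year 2)Q(Year 2) = 211.57×8 + 662.82×11 + 215.17×10 + 230.87×18 = 1692.56 + 7291.02 + 2151.7 + 4155.66 = 15290.94
link = 16668.72/15290.94 = 1.090104
Chained index = 100 × 1.113569 × 1.090104 = 121.3907

121.39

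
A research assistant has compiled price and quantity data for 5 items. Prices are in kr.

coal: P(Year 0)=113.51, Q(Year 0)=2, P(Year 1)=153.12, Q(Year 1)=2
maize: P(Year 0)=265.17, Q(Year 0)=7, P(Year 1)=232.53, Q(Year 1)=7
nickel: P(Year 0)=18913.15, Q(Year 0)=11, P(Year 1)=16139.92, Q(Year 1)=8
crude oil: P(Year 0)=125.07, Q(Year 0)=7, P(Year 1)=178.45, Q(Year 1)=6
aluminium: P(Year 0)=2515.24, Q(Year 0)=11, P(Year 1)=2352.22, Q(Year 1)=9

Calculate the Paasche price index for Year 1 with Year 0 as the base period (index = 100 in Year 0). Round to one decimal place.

Paasche price index uses current-period quantities as weights.
ΣP(Year 1)·Q(Year 1) = 153.12×2 + 232.53×7 + 16139.92×8 + 178.45×6 + 2352.22×9 = 306.24 + 1627.71 + 129119.36 + 1070.7 + 21169.98 = 153293.99
ΣP(Year 0)·Q(Year 1) = 113.51×2 + 265.17×7 + 18913.15×8 + 125.07×6 + 2515.24×9 = 227.02 + 1856.19 + 151305.2 + 750.42 + 22637.16 = 176775.99
Index = 153293.99 / 176775.99 × 100 = 86.7165

86.7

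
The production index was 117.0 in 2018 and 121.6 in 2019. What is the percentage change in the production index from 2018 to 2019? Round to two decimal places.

3.93%

Change = (121.6 − 117.0) / 117.0 × 100
       = 4.6 / 117.0 × 100 = 3.9316%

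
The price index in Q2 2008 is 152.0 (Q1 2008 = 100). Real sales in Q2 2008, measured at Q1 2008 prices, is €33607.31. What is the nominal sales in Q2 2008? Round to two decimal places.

51083.11

Nominal = Real × (Index/100) = 33607.31 × (152.0/100)
        = 33607.31 × 1.520 = 51083.1112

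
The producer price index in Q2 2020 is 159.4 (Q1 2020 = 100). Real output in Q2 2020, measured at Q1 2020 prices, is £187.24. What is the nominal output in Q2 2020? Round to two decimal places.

298.46

Nominal = Real × (Index/100) = 187.24 × (159.4/100)
        = 187.24 × 1.594 = 298.4606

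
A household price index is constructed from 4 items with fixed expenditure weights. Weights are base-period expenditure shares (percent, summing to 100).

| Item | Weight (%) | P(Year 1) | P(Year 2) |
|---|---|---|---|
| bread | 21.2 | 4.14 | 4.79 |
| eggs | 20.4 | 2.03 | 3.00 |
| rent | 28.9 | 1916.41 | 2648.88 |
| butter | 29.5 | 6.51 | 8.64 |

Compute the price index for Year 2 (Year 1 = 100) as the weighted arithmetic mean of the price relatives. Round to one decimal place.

133.8

bread: 21.2 × (4.79/4.14) = 21.2 × 1.157005 = 24.5285
eggs: 20.4 × (3.00/2.03) = 20.4 × 1.477833 = 30.1478
rent: 28.9 × (2648.88/1916.41) = 28.9 × 1.382209 = 39.9459
butter: 29.5 × (8.64/6.51) = 29.5 × 1.327189 = 39.1521
Index = Σ wᵢ·(p₁ᵢ/p₀ᵢ) = 24.5285 + 30.1478 + 39.9459 + 39.1521 = 133.7742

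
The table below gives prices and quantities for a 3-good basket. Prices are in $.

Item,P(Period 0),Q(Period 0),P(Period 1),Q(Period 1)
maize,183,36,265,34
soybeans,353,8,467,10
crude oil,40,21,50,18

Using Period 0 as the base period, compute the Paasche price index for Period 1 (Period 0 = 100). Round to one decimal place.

Paasche price index uses current-period quantities as weights.
ΣP(Period 1)·Q(Period 1) = 265×34 + 467×10 + 50×18 = 9010 + 4670 + 900 = 14580
ΣP(Period 0)·Q(Period 1) = 183×34 + 353×10 + 40×18 = 6222 + 3530 + 720 = 10472
Index = 14580 / 10472 × 100 = 139.2284

139.2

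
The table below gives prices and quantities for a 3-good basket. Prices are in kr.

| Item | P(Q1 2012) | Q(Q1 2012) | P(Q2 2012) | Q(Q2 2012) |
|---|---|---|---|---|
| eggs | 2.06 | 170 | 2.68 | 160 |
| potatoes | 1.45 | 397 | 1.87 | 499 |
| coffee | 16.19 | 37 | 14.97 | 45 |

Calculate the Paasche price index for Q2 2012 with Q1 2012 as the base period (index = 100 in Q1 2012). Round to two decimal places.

114.25

Paasche price index uses current-period quantities as weights.
ΣP(Q2 2012)·Q(Q2 2012) = 2.68×160 + 1.87×499 + 14.97×45 = 428.8 + 933.13 + 673.65 = 2035.58
ΣP(Q1 2012)·Q(Q2 2012) = 2.06×160 + 1.45×499 + 16.19×45 = 329.6 + 723.55 + 728.55 = 1781.7
Index = 2035.58 / 1781.7 × 100 = 114.2493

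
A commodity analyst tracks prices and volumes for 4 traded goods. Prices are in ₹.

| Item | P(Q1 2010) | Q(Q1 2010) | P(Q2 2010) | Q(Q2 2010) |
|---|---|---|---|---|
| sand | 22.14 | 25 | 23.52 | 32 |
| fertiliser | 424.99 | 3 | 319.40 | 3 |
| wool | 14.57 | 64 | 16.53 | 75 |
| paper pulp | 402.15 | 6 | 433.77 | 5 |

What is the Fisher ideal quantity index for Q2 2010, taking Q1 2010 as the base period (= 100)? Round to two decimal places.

98.32

Laspeyres component (base-period weights):
ΣP(Q1 2010)Q(Q2 2010) = 22.14×32 + 424.99×3 + 14.57×75 + 402.15×5 = 708.48 + 1274.97 + 1092.75 + 2010.75 = 5086.95
ΣP(Q1 2010)Q(Q1 2010) = 22.14×25 + 424.99×3 + 14.57×64 + 402.15×6 = 553.5 + 1274.97 + 932.48 + 2412.9 = 5173.85
L = 5086.95 / 5173.85 × 100 = 98.3204
Paasche component (current-period weights):
ΣP(Q2 2010)Q(Q2 2010) = 23.52×32 + 319.40×3 + 16.53×75 + 433.77×5 = 752.64 + 958.2 + 1239.75 + 2168.85 = 5119.44
ΣP(Q2 2010)Q(Q1 2010) = 23.52×25 + 319.40×3 + 16.53×64 + 433.77×6 = 588 + 958.2 + 1057.92 + 2602.62 = 5206.74
P = 5119.44 / 5206.74 × 100 = 98.3233
Fisher = √(L × P) = √(98.3204 × 98.3233) = 98.3219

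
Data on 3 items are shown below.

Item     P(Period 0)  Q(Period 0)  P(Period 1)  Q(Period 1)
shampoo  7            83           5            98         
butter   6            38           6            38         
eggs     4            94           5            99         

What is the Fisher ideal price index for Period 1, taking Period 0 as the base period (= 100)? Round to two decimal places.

93.26

Laspeyres component (base-period weights):
ΣP(Period 1)Q(Period 0) = 5×83 + 6×38 + 5×94 = 415 + 228 + 470 = 1113
ΣP(Period 0)Q(Period 0) = 7×83 + 6×38 + 4×94 = 581 + 228 + 376 = 1185
L = 1113 / 1185 × 100 = 93.9241
Paasche component (current-period weights):
ΣP(Period 1)Q(Period 1) = 5×98 + 6×38 + 5×99 = 490 + 228 + 495 = 1213
ΣP(Period 0)Q(Period 1) = 7×98 + 6×38 + 4×99 = 686 + 228 + 396 = 1310
P = 1213 / 1310 × 100 = 92.5954
Fisher = √(L × P) = √(93.9241 × 92.5954) = 93.2574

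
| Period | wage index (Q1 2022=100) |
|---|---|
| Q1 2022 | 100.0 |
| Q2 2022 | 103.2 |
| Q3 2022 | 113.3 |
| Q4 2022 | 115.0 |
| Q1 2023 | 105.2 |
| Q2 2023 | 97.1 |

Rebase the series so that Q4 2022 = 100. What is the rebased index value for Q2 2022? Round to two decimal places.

89.74

Rebased(Q2 2022) = 103.2 / 115.0 × 100 = 89.7391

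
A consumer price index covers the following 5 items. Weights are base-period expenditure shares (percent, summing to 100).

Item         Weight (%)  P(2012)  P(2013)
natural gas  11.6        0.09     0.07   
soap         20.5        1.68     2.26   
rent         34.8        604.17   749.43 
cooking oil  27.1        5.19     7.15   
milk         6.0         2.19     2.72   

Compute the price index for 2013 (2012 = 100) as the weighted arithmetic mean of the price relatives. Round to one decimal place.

natural gas: 11.6 × (0.07/0.09) = 11.6 × 0.777778 = 9.0222
soap: 20.5 × (2.26/1.68) = 20.5 × 1.345238 = 27.5774
rent: 34.8 × (749.43/604.17) = 34.8 × 1.240429 = 43.1669
cooking oil: 27.1 × (7.15/5.19) = 27.1 × 1.377649 = 37.3343
milk: 6.0 × (2.72/2.19) = 6.0 × 1.242009 = 7.4521
Index = Σ wᵢ·(p₁ᵢ/p₀ᵢ) = 9.0222 + 27.5774 + 43.1669 + 37.3343 + 7.4521 = 124.5529

124.6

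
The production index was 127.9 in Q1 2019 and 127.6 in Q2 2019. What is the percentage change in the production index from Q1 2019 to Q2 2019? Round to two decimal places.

Change = (127.6 − 127.9) / 127.9 × 100
       = -0.3 / 127.9 × 100 = -0.2346%

-0.23%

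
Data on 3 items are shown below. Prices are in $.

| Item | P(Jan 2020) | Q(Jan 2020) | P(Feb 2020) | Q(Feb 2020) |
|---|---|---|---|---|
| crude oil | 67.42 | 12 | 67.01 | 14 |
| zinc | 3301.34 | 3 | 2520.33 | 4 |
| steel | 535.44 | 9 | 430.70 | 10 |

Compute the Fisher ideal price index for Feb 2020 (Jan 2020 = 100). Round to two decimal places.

78.70

Laspeyres component (base-period weights):
ΣP(Feb 2020)Q(Jan 2020) = 67.01×12 + 2520.33×3 + 430.70×9 = 804.12 + 7560.99 + 3876.3 = 12241.41
ΣP(Jan 2020)Q(Jan 2020) = 67.42×12 + 3301.34×3 + 535.44×9 = 809.04 + 9904.02 + 4818.96 = 15532.02
L = 12241.41 / 15532.02 × 100 = 78.8140
Paasche component (current-period weights):
ΣP(Feb 2020)Q(Feb 2020) = 67.01×14 + 2520.33×4 + 430.70×10 = 938.14 + 10081.32 + 4307 = 15326.46
ΣP(Jan 2020)Q(Feb 2020) = 67.42×14 + 3301.34×4 + 535.44×10 = 943.88 + 13205.36 + 5354.4 = 19503.64
P = 15326.46 / 19503.64 × 100 = 78.5826
Fisher = √(L × P) = √(78.8140 × 78.5826) = 78.6982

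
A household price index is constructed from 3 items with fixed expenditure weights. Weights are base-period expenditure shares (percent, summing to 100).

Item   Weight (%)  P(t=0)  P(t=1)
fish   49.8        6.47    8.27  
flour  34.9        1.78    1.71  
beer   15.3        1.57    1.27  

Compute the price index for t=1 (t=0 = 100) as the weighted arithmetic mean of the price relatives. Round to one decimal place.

109.6

fish: 49.8 × (8.27/6.47) = 49.8 × 1.278207 = 63.6547
flour: 34.9 × (1.71/1.78) = 34.9 × 0.960674 = 33.5275
beer: 15.3 × (1.27/1.57) = 15.3 × 0.808917 = 12.3764
Index = Σ wᵢ·(p₁ᵢ/p₀ᵢ) = 63.6547 + 33.5275 + 12.3764 = 109.5587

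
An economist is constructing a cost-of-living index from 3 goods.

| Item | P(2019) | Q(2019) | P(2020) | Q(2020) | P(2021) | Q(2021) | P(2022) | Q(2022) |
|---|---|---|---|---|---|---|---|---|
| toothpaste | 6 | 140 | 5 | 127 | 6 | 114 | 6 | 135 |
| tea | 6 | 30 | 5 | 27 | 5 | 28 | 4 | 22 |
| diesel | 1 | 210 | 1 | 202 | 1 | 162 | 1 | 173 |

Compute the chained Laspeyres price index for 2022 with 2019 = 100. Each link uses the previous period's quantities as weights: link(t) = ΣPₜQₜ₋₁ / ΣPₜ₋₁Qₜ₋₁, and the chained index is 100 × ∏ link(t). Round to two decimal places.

94.67

Link 2019→2020:
ΣP(2020)Q(2019) = 5×140 + 5×30 + 1×210 = 700 + 150 + 210 = 1060
ΣP(2019)Q(2019) = 6×140 + 6×30 + 1×210 = 840 + 180 + 210 = 1230
link = 1060/1230 = 0.861789
Link 2020→2021:
ΣP(2021)Q(2020) = 6×127 + 5×27 + 1×202 = 762 + 135 + 202 = 1099
ΣP(2020)Q(2020) = 5×127 + 5×27 + 1×202 = 635 + 135 + 202 = 972
link = 1099/972 = 1.130658
Link 2021→2022:
ΣP(2022)Q(2021) = 6×114 + 4×28 + 1×162 = 684 + 112 + 162 = 958
ΣP(2021)Q(2021) = 6×114 + 5×28 + 1×162 = 684 + 140 + 162 = 986
link = 958/986 = 0.971602
Chained index = 100 × 0.861789 × 1.130658 × 0.971602 = 94.6718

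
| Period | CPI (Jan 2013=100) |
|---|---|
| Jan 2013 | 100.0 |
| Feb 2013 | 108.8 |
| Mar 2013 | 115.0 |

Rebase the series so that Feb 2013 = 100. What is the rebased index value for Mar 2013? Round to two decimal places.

105.70

Rebased(Mar 2013) = 115.0 / 108.8 × 100 = 105.6985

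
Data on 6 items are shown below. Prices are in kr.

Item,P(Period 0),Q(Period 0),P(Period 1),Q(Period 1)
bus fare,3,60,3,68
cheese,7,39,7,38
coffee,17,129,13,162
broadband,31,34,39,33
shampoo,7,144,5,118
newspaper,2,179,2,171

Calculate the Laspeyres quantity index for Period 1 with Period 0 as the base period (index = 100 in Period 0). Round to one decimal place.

Laspeyres quantity index uses base-period prices as weights.
ΣP(Period 0)·Q(Period 1) = 3×68 + 7×38 + 17×162 + 31×33 + 7×118 + 2×171 = 204 + 266 + 2754 + 1023 + 826 + 342 = 5415
ΣP(Period 0)·Q(Period 0) = 3×60 + 7×39 + 17×129 + 31×34 + 7×144 + 2×179 = 180 + 273 + 2193 + 1054 + 1008 + 358 = 5066
Index = 5415 / 5066 × 100 = 106.8891

106.9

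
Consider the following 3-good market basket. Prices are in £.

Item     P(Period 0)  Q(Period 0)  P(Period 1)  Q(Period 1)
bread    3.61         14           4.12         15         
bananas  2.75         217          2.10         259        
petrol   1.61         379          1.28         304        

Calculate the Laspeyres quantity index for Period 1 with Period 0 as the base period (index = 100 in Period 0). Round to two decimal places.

99.87

Laspeyres quantity index uses base-period prices as weights.
ΣP(Period 0)·Q(Period 1) = 3.61×15 + 2.75×259 + 1.61×304 = 54.15 + 712.25 + 489.44 = 1255.84
ΣP(Period 0)·Q(Period 0) = 3.61×14 + 2.75×217 + 1.61×379 = 50.54 + 596.75 + 610.19 = 1257.48
Index = 1255.84 / 1257.48 × 100 = 99.8696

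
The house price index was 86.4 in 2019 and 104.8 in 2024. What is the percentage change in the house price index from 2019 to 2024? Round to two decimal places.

Change = (104.8 − 86.4) / 86.4 × 100
       = 18.4 / 86.4 × 100 = 21.2963%

21.30%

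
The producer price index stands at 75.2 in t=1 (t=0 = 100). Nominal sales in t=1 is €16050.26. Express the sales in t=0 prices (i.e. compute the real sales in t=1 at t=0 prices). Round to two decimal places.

Real = Nominal ÷ (Index/100) = 16050.26 ÷ (75.2/100)
     = 16050.26 ÷ 0.752 = 21343.4309

21343.43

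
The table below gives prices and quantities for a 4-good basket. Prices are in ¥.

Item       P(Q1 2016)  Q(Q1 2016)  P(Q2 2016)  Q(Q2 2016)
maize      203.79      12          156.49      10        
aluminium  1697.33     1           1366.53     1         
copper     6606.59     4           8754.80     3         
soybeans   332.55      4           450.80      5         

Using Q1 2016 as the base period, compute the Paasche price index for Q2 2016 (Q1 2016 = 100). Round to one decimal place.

124.7

Paasche price index uses current-period quantities as weights.
ΣP(Q2 2016)·Q(Q2 2016) = 156.49×10 + 1366.53×1 + 8754.80×3 + 450.80×5 = 1564.9 + 1366.53 + 26264.4 + 2254 = 31449.83
ΣP(Q1 2016)·Q(Q2 2016) = 203.79×10 + 1697.33×1 + 6606.59×3 + 332.55×5 = 2037.9 + 1697.33 + 19819.77 + 1662.75 = 25217.75
Index = 31449.83 / 25217.75 × 100 = 124.7131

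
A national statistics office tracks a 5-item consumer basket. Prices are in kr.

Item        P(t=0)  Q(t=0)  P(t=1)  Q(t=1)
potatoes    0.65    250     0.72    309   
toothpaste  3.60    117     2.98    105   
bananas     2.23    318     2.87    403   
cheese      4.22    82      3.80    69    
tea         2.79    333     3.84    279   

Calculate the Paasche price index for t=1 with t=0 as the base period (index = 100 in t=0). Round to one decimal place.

Paasche price index uses current-period quantities as weights.
ΣP(t=1)·Q(t=1) = 0.72×309 + 2.98×105 + 2.87×403 + 3.80×69 + 3.84×279 = 222.48 + 312.9 + 1156.61 + 262.2 + 1071.36 = 3025.55
ΣP(t=0)·Q(t=1) = 0.65×309 + 3.60×105 + 2.23×403 + 4.22×69 + 2.79×279 = 200.85 + 378 + 898.69 + 291.18 + 778.41 = 2547.13
Index = 3025.55 / 2547.13 × 100 = 118.7827

118.8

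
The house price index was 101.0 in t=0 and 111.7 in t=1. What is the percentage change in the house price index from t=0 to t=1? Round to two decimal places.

Change = (111.7 − 101.0) / 101.0 × 100
       = 10.7 / 101.0 × 100 = 10.5941%

10.59%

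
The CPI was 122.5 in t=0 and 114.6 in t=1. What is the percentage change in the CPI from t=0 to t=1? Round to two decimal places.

-6.45%

Change = (114.6 − 122.5) / 122.5 × 100
       = -7.9 / 122.5 × 100 = -6.4490%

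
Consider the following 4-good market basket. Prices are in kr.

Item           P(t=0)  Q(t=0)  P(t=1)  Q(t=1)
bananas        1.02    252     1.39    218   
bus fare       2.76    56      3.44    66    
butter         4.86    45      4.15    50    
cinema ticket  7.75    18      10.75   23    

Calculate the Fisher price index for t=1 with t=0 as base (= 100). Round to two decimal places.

119.59

Laspeyres component (base-period weights):
ΣP(t=1)Q(t=0) = 1.39×252 + 3.44×56 + 4.15×45 + 10.75×18 = 350.28 + 192.64 + 186.75 + 193.5 = 923.17
ΣP(t=0)Q(t=0) = 1.02×252 + 2.76×56 + 4.86×45 + 7.75×18 = 257.04 + 154.56 + 218.7 + 139.5 = 769.8
L = 923.17 / 769.8 × 100 = 119.9234
Paasche component (current-period weights):
ΣP(t=1)Q(t=1) = 1.39×218 + 3.44×66 + 4.15×50 + 10.75×23 = 303.02 + 227.04 + 207.5 + 247.25 = 984.81
ΣP(t=0)Q(t=1) = 1.02×218 + 2.76×66 + 4.86×50 + 7.75×23 = 222.36 + 182.16 + 243 + 178.25 = 825.77
P = 984.81 / 825.77 × 100 = 119.2596
Fisher = √(L × P) = √(119.9234 × 119.2596) = 119.5910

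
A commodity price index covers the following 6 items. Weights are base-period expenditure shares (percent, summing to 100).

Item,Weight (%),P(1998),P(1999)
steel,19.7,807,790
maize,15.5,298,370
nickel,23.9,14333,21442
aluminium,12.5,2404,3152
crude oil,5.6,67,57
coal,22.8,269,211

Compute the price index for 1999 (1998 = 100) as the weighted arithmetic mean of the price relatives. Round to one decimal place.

steel: 19.7 × (790/807) = 19.7 × 0.978934 = 19.2850
maize: 15.5 × (370/298) = 15.5 × 1.241611 = 19.2450
nickel: 23.9 × (21442/14333) = 23.9 × 1.495988 = 35.7541
aluminium: 12.5 × (3152/2404) = 12.5 × 1.311148 = 16.3894
crude oil: 5.6 × (57/67) = 5.6 × 0.850746 = 4.7642
coal: 22.8 × (211/269) = 22.8 × 0.784387 = 17.8840
Index = Σ wᵢ·(p₁ᵢ/p₀ᵢ) = 19.2850 + 19.2450 + 35.7541 + 16.3894 + 4.7642 + 17.8840 = 113.3216

113.3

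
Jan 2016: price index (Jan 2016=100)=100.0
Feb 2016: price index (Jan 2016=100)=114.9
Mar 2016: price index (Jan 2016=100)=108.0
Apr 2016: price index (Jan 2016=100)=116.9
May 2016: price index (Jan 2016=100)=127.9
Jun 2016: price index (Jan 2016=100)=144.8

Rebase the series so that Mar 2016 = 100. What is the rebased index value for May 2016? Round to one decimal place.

118.4

Rebased(May 2016) = 127.9 / 108.0 × 100 = 118.4259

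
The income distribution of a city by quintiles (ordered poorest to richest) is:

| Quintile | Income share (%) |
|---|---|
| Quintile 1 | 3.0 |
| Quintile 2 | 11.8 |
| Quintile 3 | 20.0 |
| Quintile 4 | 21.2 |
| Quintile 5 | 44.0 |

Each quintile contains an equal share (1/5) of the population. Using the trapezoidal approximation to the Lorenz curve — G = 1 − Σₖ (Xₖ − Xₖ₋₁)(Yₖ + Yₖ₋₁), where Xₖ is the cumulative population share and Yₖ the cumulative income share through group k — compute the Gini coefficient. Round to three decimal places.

Cumulative income shares Yₖ: 0.0300, 0.1480, 0.3480, 0.5600, 1.0000
Σ (Xₖ−Xₖ₋₁)(Yₖ+Yₖ₋₁) = (1/5)(0.0300+0.0000) + (1/5)(0.1480+0.0300) + (1/5)(0.3480+0.1480) + (1/5)(0.5600+0.3480) + (1/5)(1.0000+0.5600)
  = 0.0060 + 0.0356 + 0.0992 + 0.1816 + 0.3120 = 0.6344
G = 1 − 0.6344 = 0.3656

0.366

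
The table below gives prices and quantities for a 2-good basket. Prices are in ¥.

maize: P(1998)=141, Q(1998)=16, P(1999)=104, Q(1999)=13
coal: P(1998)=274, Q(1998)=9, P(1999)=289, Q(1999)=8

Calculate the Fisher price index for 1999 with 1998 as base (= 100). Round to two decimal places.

90.68

Laspeyres component (base-period weights):
ΣP(1999)Q(1998) = 104×16 + 289×9 = 1664 + 2601 = 4265
ΣP(1998)Q(1998) = 141×16 + 274×9 = 2256 + 2466 = 4722
L = 4265 / 4722 × 100 = 90.3219
Paasche component (current-period weights):
ΣP(1999)Q(1999) = 104×13 + 289×8 = 1352 + 2312 = 3664
ΣP(1998)Q(1999) = 141×13 + 274×8 = 1833 + 2192 = 4025
P = 3664 / 4025 × 100 = 91.0311
Fisher = √(L × P) = √(90.3219 × 91.0311) = 90.6758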